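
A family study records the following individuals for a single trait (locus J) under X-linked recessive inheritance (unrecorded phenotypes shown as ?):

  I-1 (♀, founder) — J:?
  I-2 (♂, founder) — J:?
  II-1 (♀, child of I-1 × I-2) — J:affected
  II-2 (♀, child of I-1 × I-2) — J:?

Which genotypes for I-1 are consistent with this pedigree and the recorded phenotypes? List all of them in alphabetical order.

I-1 ∈ {X^JX^j, X^jX^j}

J/I-1 ? ·: X^JX^j|X^jX^j
J/I-2 ? ·: X^jY
J/II-1 aff I-1×I-2: X^jX^j
J/II-2 ? I-1×I-2: X^JX^j|X^jX^j
⇒ J over [I-1,I-2,II-1,II-2]: 3 consistent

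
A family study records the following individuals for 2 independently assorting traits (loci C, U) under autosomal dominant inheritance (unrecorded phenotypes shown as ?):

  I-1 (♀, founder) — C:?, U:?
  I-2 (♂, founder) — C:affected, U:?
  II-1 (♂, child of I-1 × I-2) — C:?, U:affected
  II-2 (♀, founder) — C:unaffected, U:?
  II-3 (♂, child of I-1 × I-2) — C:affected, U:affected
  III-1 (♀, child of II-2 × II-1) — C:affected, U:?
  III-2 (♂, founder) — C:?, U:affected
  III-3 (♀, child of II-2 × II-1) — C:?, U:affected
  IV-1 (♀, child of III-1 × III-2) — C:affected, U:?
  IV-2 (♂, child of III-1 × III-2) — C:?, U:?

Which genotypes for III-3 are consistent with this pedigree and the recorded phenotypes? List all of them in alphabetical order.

III-3 ∈ {Cc UU, Cc Uu, cc UU, cc Uu}

C/I-1 ? ·: cc|Cc|CC
C/I-2 aff ·: Cc|CC
C/II-1 ? I-1×I-2: Cc|CC
C/II-2 un ·: cc
C/II-3 aff I-1×I-2: Cc|CC
C/III-1 aff II-2×II-1: Cc
C/III-2 ? ·: cc|Cc|CC
C/III-3 ? II-2×II-1: cc|Cc
C/IV-1 aff III-1×III-2: Cc|CC
C/IV-2 ? III-1×III-2: cc|Cc|CC
⇒ C over [I-1,I-2,II-1,II-2,II-3,III-1,III-2,III-3,IV-1,IV-2]: 276 consistent
U/I-1 ? ·: uu|Uu|UU
U/I-2 ? ·: uu|Uu|UU
U/II-1 aff I-1×I-2: Uu|UU
U/II-2 ? ·: uu|Uu|UU
U/II-3 aff I-1×I-2: Uu|UU
U/III-1 ? II-2×II-1: uu|Uu|UU
U/III-2 aff ·: Uu|UU
U/III-3 aff II-2×II-1: Uu|UU
U/IV-1 ? III-1×III-2: uu|Uu|UU
U/IV-2 ? III-1×III-2: uu|Uu|UU
⇒ U over [I-1,I-2,II-1,II-2,II-3,III-1,III-2,III-3,IV-1,IV-2]: 1378 consistent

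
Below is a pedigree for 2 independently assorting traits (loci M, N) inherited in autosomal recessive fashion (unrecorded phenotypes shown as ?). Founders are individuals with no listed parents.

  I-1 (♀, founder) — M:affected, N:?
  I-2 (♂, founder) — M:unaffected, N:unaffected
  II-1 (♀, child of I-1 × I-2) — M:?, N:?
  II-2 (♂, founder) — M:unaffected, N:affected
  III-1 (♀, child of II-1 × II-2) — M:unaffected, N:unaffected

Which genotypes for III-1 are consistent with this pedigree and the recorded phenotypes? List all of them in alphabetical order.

III-1 ∈ {MM Nn, Mm Nn}

M/I-1 aff ·: mm
M/I-2 un ·: MM|Mm
M/II-1 ? I-1×I-2: Mm|mm
M/II-2 un ·: MM|Mm
M/III-1 un II-1×II-2: MM|Mm
⇒ M over [I-1,I-2,II-1,II-2,III-1]: 10 consistent
N/I-1 ? ·: NN|Nn|nn
N/I-2 un ·: NN|Nn
N/II-1 ? I-1×I-2: NN|Nn
N/II-2 aff ·: nn
N/III-1 un II-1×II-2: Nn
⇒ N over [I-1,I-2,II-1,II-2,III-1]: 9 consistent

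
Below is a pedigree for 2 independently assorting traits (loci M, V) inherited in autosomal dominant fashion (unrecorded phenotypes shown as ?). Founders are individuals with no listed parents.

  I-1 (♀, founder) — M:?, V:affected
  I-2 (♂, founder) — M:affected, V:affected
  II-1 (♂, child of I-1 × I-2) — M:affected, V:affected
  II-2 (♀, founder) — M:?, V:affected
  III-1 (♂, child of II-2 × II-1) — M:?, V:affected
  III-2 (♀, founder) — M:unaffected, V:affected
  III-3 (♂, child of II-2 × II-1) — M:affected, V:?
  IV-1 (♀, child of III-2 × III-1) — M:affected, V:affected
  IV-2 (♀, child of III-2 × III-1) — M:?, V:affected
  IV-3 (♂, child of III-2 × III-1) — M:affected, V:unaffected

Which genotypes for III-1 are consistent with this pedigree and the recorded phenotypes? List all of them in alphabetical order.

M/I-1 ? ·: mm|Mm|MM
M/I-2 aff ·: Mm|MM
M/II-1 aff I-1×I-2: Mm|MM
M/II-2 ? ·: mm|Mm|MM
M/III-1 ? II-2×II-1: Mm|MM
M/III-2 un ·: mm
M/III-3 aff II-2×II-1: Mm|MM
M/IV-1 aff III-2×III-1: Mm
M/IV-2 ? III-2×III-1: mm|Mm
M/IV-3 aff III-2×III-1: Mm
⇒ M over [I-1,I-2,II-1,II-2,III-1,III-2,III-3,IV-1,IV-2,IV-3]: 106 consistent
V/I-1 aff ·: Vv|VV
V/I-2 aff ·: Vv|VV
V/II-1 aff I-1×I-2: Vv|VV
V/II-2 aff ·: Vv|VV
V/III-1 aff II-2×II-1: Vv
V/III-2 aff ·: Vv
V/III-3 ? II-2×II-1: vv|Vv|VV
V/IV-1 aff III-2×III-1: Vv|VV
V/IV-2 aff III-2×III-1: Vv|VV
V/IV-3 un III-2×III-1: vv
⇒ V over [I-1,I-2,II-1,II-2,III-1,III-2,III-3,IV-1,IV-2,IV-3]: 92 consistent

III-1 ∈ {MM Vv, Mm Vv}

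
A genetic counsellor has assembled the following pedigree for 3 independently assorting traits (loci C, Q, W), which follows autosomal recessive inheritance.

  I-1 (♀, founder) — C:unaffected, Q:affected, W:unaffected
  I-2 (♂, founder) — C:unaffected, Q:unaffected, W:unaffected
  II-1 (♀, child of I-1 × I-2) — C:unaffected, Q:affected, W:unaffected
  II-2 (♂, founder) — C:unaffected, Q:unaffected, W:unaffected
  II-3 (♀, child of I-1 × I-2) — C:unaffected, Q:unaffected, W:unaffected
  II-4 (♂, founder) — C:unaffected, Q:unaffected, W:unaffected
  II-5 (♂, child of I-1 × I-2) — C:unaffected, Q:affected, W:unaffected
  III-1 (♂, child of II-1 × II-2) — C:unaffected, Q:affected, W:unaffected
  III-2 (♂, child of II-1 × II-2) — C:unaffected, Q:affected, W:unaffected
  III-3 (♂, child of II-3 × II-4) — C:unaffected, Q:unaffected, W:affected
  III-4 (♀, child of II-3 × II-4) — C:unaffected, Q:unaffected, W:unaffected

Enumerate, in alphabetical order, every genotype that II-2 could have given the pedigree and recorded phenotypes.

II-2 ∈ {CC Qq WW, CC Qq Ww, Cc Qq WW, Cc Qq Ww}

C/I-1 un ·: CC|Cc
C/I-2 un ·: CC|Cc
C/II-1 un I-1×I-2: CC|Cc
C/II-2 un ·: CC|Cc
C/II-3 un I-1×I-2: CC|Cc
C/II-4 un ·: CC|Cc
C/II-5 un I-1×I-2: CC|Cc
C/III-1 un II-1×II-2: CC|Cc
C/III-2 un II-1×II-2: CC|Cc
C/III-3 un II-3×II-4: CC|Cc
C/III-4 un II-3×II-4: CC|Cc
⇒ C over [I-1,I-2,II-1,II-2,II-3,II-4,II-5,III-1,III-2,III-3,III-4]: 1039 consistent
Q/I-1 aff ·: qq
Q/I-2 un ·: Qq
Q/II-1 aff I-1×I-2: qq
Q/II-2 un ·: Qq
Q/II-3 un I-1×I-2: Qq
Q/II-4 un ·: QQ|Qq
Q/II-5 aff I-1×I-2: qq
Q/III-1 aff II-1×II-2: qq
Q/III-2 aff II-1×II-2: qq
Q/III-3 un II-3×II-4: QQ|Qq
Q/III-4 un II-3×II-4: QQ|Qq
⇒ Q over [I-1,I-2,II-1,II-2,II-3,II-4,II-5,III-1,III-2,III-3,III-4]: 8 consistent
W/I-1 un ·: WW|Ww
W/I-2 un ·: WW|Ww
W/II-1 un I-1×I-2: WW|Ww
W/II-2 un ·: WW|Ww
W/II-3 un I-1×I-2: Ww
W/II-4 un ·: Ww
W/II-5 un I-1×I-2: WW|Ww
W/III-1 un II-1×II-2: WW|Ww
W/III-2 un II-1×II-2: WW|Ww
W/III-3 aff II-3×II-4: ww
W/III-4 un II-3×II-4: WW|Ww
⇒ W over [I-1,I-2,II-1,II-2,II-3,II-4,II-5,III-1,III-2,III-3,III-4]: 156 consistent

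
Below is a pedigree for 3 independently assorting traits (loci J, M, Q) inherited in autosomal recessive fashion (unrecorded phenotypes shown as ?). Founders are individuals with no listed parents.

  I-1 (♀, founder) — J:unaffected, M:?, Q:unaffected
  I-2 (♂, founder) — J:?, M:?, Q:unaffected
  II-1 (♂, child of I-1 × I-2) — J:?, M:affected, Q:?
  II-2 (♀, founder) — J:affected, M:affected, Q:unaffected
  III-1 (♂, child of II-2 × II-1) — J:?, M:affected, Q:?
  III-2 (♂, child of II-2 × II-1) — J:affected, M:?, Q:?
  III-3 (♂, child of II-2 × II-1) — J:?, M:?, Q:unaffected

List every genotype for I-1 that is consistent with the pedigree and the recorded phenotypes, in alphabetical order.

J/I-1 un ·: JJ|Jj
J/I-2 ? ·: JJ|Jj|jj
J/II-1 ? I-1×I-2: Jj|jj
J/II-2 aff ·: jj
J/III-1 ? II-2×II-1: Jj|jj
J/III-2 aff II-2×II-1: jj
J/III-3 ? II-2×II-1: Jj|jj
⇒ J over [I-1,I-2,II-1,II-2,III-1,III-2,III-3]: 22 consistent
M/I-1 ? ·: Mm|mm
M/I-2 ? ·: Mm|mm
M/II-1 aff I-1×I-2: mm
M/II-2 aff ·: mm
M/III-1 aff II-2×II-1: mm
M/III-2 ? II-2×II-1: mm
M/III-3 ? II-2×II-1: mm
⇒ M over [I-1,I-2,II-1,II-2,III-1,III-2,III-3]: 4 consistent
Q/I-1 un ·: QQ|Qq
Q/I-2 un ·: QQ|Qq
Q/II-1 ? I-1×I-2: QQ|Qq|qq
Q/II-2 un ·: QQ|Qq
Q/III-1 ? II-2×II-1: QQ|Qq|qq
Q/III-2 ? II-2×II-1: QQ|Qq|qq
Q/III-3 un II-2×II-1: QQ|Qq
⇒ Q over [I-1,I-2,II-1,II-2,III-1,III-2,III-3]: 119 consistent

I-1 ∈ {JJ Mm QQ, JJ Mm Qq, JJ mm QQ, JJ mm Qq, Jj Mm QQ, Jj Mm Qq, Jj mm QQ, Jj mm Qq}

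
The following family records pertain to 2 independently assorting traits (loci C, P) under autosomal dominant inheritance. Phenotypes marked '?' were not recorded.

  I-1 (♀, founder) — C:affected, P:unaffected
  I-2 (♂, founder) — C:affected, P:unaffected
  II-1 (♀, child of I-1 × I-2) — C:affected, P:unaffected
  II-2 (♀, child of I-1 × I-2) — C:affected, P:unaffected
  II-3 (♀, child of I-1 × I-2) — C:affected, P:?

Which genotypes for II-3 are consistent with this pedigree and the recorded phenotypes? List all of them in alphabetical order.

C/I-1 aff ·: Cc|CC
C/I-2 aff ·: Cc|CC
C/II-1 aff I-1×I-2: Cc|CC
C/II-2 aff I-1×I-2: Cc|CC
C/II-3 aff I-1×I-2: Cc|CC
⇒ C over [I-1,I-2,II-1,II-2,II-3]: 25 consistent
P/I-1 un ·: pp
P/I-2 un ·: pp
P/II-1 un I-1×I-2: pp
P/II-2 un I-1×I-2: pp
P/II-3 ? I-1×I-2: pp
⇒ P over [I-1,I-2,II-1,II-2,II-3]: 1 consistent

II-3 ∈ {CC pp, Cc pp}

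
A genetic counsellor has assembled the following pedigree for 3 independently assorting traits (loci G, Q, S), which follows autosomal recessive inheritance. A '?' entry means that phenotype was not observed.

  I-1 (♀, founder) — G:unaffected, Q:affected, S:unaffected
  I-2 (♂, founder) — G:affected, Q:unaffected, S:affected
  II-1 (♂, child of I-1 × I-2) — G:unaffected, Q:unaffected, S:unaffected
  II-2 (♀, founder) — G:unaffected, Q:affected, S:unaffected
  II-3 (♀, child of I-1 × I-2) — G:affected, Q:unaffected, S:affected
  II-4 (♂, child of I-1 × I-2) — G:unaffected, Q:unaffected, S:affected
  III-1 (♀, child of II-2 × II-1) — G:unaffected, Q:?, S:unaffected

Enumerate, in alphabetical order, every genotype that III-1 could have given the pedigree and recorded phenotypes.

III-1 ∈ {GG Qq SS, GG Qq Ss, GG qq SS, GG qq Ss, Gg Qq SS, Gg Qq Ss, Gg qq SS, Gg qq Ss}

G/I-1 un ·: Gg
G/I-2 aff ·: gg
G/II-1 un I-1×I-2: Gg
G/II-2 un ·: GG|Gg
G/II-3 aff I-1×I-2: gg
G/II-4 un I-1×I-2: Gg
G/III-1 un II-2×II-1: GG|Gg
⇒ G over [I-1,I-2,II-1,II-2,II-3,II-4,III-1]: 4 consistent
Q/I-1 aff ·: qq
Q/I-2 un ·: QQ|Qq
Q/II-1 un I-1×I-2: Qq
Q/II-2 aff ·: qq
Q/II-3 un I-1×I-2: Qq
Q/II-4 un I-1×I-2: Qq
Q/III-1 ? II-2×II-1: Qq|qq
⇒ Q over [I-1,I-2,II-1,II-2,II-3,II-4,III-1]: 4 consistent
S/I-1 un ·: Ss
S/I-2 aff ·: ss
S/II-1 un I-1×I-2: Ss
S/II-2 un ·: SS|Ss
S/II-3 aff I-1×I-2: ss
S/II-4 aff I-1×I-2: ss
S/III-1 un II-2×II-1: SS|Ss
⇒ S over [I-1,I-2,II-1,II-2,II-3,II-4,III-1]: 4 consistent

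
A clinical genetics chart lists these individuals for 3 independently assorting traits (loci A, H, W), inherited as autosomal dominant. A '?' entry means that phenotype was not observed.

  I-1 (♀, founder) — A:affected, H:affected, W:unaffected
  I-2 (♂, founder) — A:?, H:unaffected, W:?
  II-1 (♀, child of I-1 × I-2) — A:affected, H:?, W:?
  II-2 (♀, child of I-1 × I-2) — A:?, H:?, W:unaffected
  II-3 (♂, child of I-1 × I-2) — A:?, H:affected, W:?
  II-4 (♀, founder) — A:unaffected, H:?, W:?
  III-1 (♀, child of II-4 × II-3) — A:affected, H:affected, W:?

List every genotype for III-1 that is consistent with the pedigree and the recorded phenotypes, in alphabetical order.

A/I-1 aff ·: Aa|AA
A/I-2 ? ·: aa|Aa|AA
A/II-1 aff I-1×I-2: Aa|AA
A/II-2 ? I-1×I-2: aa|Aa|AA
A/II-3 ? I-1×I-2: Aa|AA
A/II-4 un ·: aa
A/III-1 aff II-4×II-3: Aa
⇒ A over [I-1,I-2,II-1,II-2,II-3,II-4,III-1]: 32 consistent
H/I-1 aff ·: Hh|HH
H/I-2 un ·: hh
H/II-1 ? I-1×I-2: hh|Hh
H/II-2 ? I-1×I-2: hh|Hh
H/II-3 aff I-1×I-2: Hh
H/II-4 ? ·: hh|Hh|HH
H/III-1 aff II-4×II-3: Hh|HH
⇒ H over [I-1,I-2,II-1,II-2,II-3,II-4,III-1]: 25 consistent
W/I-1 un ·: ww
W/I-2 ? ·: ww|Ww
W/II-1 ? I-1×I-2: ww|Ww
W/II-2 un I-1×I-2: ww
W/II-3 ? I-1×I-2: ww|Ww
W/II-4 ? ·: ww|Ww|WW
W/III-1 ? II-4×II-3: ww|Ww|WW
⇒ W over [I-1,I-2,II-1,II-2,II-3,II-4,III-1]: 26 consistent

III-1 ∈ {Aa HH WW, Aa HH Ww, Aa HH ww, Aa Hh WW, Aa Hh Ww, Aa Hh ww}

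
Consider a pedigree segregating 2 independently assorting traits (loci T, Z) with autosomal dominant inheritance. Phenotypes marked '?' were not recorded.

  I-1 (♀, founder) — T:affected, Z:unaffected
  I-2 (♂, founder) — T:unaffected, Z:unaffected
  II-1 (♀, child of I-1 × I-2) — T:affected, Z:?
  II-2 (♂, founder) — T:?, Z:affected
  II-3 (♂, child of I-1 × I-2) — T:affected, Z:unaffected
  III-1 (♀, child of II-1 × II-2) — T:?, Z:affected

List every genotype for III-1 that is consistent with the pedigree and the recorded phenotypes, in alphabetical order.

III-1 ∈ {TT Zz, Tt Zz, tt Zz}

T/I-1 aff ·: Tt|TT
T/I-2 un ·: tt
T/II-1 aff I-1×I-2: Tt
T/II-2 ? ·: tt|Tt|TT
T/II-3 aff I-1×I-2: Tt
T/III-1 ? II-1×II-2: tt|Tt|TT
⇒ T over [I-1,I-2,II-1,II-2,II-3,III-1]: 14 consistent
Z/I-1 un ·: zz
Z/I-2 un ·: zz
Z/II-1 ? I-1×I-2: zz
Z/II-2 aff ·: Zz|ZZ
Z/II-3 un I-1×I-2: zz
Z/III-1 aff II-1×II-2: Zz
⇒ Z over [I-1,I-2,II-1,II-2,II-3,III-1]: 2 consistent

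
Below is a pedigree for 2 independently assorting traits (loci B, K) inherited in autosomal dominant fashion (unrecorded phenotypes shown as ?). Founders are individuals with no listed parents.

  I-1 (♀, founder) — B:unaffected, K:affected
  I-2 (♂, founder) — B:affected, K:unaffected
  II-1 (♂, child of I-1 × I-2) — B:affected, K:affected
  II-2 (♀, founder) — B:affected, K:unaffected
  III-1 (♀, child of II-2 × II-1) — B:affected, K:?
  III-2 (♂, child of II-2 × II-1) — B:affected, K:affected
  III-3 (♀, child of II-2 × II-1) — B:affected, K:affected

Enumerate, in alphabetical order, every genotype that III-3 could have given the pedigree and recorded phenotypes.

III-3 ∈ {BB Kk, Bb Kk}

B/I-1 un ·: bb
B/I-2 aff ·: Bb|BB
B/II-1 aff I-1×I-2: Bb
B/II-2 aff ·: Bb|BB
B/III-1 aff II-2×II-1: Bb|BB
B/III-2 aff II-2×II-1: Bb|BB
B/III-3 aff II-2×II-1: Bb|BB
⇒ B over [I-1,I-2,II-1,II-2,III-1,III-2,III-3]: 32 consistent
K/I-1 aff ·: Kk|KK
K/I-2 un ·: kk
K/II-1 aff I-1×I-2: Kk
K/II-2 un ·: kk
K/III-1 ? II-2×II-1: kk|Kk
K/III-2 aff II-2×II-1: Kk
K/III-3 aff II-2×II-1: Kk
⇒ K over [I-1,I-2,II-1,II-2,III-1,III-2,III-3]: 4 consistent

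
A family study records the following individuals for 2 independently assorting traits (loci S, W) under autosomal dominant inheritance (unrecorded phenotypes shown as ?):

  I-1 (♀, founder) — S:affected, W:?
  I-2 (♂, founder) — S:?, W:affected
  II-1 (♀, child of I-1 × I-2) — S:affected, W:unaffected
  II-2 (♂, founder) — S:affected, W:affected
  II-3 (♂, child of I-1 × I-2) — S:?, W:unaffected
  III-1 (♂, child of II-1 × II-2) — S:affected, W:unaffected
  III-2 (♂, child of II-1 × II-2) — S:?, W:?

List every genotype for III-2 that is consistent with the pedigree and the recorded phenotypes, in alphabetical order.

III-2 ∈ {SS Ww, SS ww, Ss Ww, Ss ww, ss Ww, ss ww}

S/I-1 aff ·: Ss|SS
S/I-2 ? ·: ss|Ss|SS
S/II-1 aff I-1×I-2: Ss|SS
S/II-2 aff ·: Ss|SS
S/II-3 ? I-1×I-2: ss|Ss|SS
S/III-1 aff II-1×II-2: Ss|SS
S/III-2 ? II-1×II-2: ss|Ss|SS
⇒ S over [I-1,I-2,II-1,II-2,II-3,III-1,III-2]: 140 consistent
W/I-1 ? ·: ww|Ww
W/I-2 aff ·: Ww
W/II-1 un I-1×I-2: ww
W/II-2 aff ·: Ww
W/II-3 un I-1×I-2: ww
W/III-1 un II-1×II-2: ww
W/III-2 ? II-1×II-2: ww|Ww
⇒ W over [I-1,I-2,II-1,II-2,II-3,III-1,III-2]: 4 consistent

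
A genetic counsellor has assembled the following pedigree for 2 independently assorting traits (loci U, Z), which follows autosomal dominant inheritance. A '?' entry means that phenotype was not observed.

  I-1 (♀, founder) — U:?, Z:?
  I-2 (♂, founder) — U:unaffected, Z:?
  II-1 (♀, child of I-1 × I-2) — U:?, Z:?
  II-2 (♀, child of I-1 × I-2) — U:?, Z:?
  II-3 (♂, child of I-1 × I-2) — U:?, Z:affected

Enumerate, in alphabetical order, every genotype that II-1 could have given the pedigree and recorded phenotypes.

U/I-1 ? ·: uu|Uu|UU
U/I-2 un ·: uu
U/II-1 ? I-1×I-2: uu|Uu
U/II-2 ? I-1×I-2: uu|Uu
U/II-3 ? I-1×I-2: uu|Uu
⇒ U over [I-1,I-2,II-1,II-2,II-3]: 10 consistent
Z/I-1 ? ·: zz|Zz|ZZ
Z/I-2 ? ·: zz|Zz|ZZ
Z/II-1 ? I-1×I-2: zz|Zz|ZZ
Z/II-2 ? I-1×I-2: zz|Zz|ZZ
Z/II-3 aff I-1×I-2: Zz|ZZ
⇒ Z over [I-1,I-2,II-1,II-2,II-3]: 45 consistent

II-1 ∈ {Uu ZZ, Uu Zz, Uu zz, uu ZZ, uu Zz, uu zz}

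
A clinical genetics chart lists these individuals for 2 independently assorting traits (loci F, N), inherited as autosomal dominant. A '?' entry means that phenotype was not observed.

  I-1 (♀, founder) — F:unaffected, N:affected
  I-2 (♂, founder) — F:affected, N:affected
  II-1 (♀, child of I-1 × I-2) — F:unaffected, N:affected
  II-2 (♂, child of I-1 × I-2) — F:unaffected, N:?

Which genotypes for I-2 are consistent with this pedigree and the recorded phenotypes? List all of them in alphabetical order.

F/I-1 un ·: ff
F/I-2 aff ·: Ff
F/II-1 un I-1×I-2: ff
F/II-2 un I-1×I-2: ff
⇒ F over [I-1,I-2,II-1,II-2]: 1 consistent
N/I-1 aff ·: Nn|NN
N/I-2 aff ·: Nn|NN
N/II-1 aff I-1×I-2: Nn|NN
N/II-2 ? I-1×I-2: nn|Nn|NN
⇒ N over [I-1,I-2,II-1,II-2]: 15 consistent

I-2 ∈ {Ff NN, Ff Nn}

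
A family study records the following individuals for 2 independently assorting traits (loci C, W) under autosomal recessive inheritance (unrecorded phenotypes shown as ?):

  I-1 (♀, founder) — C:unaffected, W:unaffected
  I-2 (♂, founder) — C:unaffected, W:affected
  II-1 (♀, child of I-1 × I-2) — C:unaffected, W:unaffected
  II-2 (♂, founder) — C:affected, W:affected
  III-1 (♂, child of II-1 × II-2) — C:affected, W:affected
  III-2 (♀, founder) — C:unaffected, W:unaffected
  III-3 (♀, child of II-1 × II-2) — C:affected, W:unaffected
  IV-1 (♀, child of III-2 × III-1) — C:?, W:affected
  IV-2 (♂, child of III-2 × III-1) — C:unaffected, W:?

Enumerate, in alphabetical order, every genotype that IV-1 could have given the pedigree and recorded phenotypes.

IV-1 ∈ {Cc ww, cc ww}

C/I-1 un ·: CC|Cc
C/I-2 un ·: CC|Cc
C/II-1 un I-1×I-2: Cc
C/II-2 aff ·: cc
C/III-1 aff II-1×II-2: cc
C/III-2 un ·: CC|Cc
C/III-3 aff II-1×II-2: cc
C/IV-1 ? III-2×III-1: Cc|cc
C/IV-2 un III-2×III-1: Cc
⇒ C over [I-1,I-2,II-1,II-2,III-1,III-2,III-3,IV-1,IV-2]: 9 consistent
W/I-1 un ·: WW|Ww
W/I-2 aff ·: ww
W/II-1 un I-1×I-2: Ww
W/II-2 aff ·: ww
W/III-1 aff II-1×II-2: ww
W/III-2 un ·: Ww
W/III-3 un II-1×II-2: Ww
W/IV-1 aff III-2×III-1: ww
W/IV-2 ? III-2×III-1: Ww|ww
⇒ W over [I-1,I-2,II-1,II-2,III-1,III-2,III-3,IV-1,IV-2]: 4 consistent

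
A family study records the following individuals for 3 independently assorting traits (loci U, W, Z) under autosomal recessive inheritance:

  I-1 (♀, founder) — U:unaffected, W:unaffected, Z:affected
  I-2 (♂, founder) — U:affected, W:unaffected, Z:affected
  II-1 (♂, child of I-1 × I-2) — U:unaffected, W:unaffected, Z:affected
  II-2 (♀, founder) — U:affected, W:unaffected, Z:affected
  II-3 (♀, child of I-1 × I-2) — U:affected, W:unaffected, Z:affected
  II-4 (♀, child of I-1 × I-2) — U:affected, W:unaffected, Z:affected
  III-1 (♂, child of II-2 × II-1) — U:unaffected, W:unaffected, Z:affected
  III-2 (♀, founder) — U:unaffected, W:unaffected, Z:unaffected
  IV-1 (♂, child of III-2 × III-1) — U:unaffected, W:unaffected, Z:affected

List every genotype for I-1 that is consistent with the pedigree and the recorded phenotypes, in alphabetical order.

U/I-1 un ·: Uu
U/I-2 aff ·: uu
U/II-1 un I-1×I-2: Uu
U/II-2 aff ·: uu
U/II-3 aff I-1×I-2: uu
U/II-4 aff I-1×I-2: uu
U/III-1 un II-2×II-1: Uu
U/III-2 un ·: UU|Uu
U/IV-1 un III-2×III-1: UU|Uu
⇒ U over [I-1,I-2,II-1,II-2,II-3,II-4,III-1,III-2,IV-1]: 4 consistent
W/I-1 un ·: WW|Ww
W/I-2 un ·: WW|Ww
W/II-1 un I-1×I-2: WW|Ww
W/II-2 un ·: WW|Ww
W/II-3 un I-1×I-2: WW|Ww
W/II-4 un I-1×I-2: WW|Ww
W/III-1 un II-2×II-1: WW|Ww
W/III-2 un ·: WW|Ww
W/IV-1 un III-2×III-1: WW|Ww
⇒ W over [I-1,I-2,II-1,II-2,II-3,II-4,III-1,III-2,IV-1]: 298 consistent
Z/I-1 aff ·: zz
Z/I-2 aff ·: zz
Z/II-1 aff I-1×I-2: zz
Z/II-2 aff ·: zz
Z/II-3 aff I-1×I-2: zz
Z/II-4 aff I-1×I-2: zz
Z/III-1 aff II-2×II-1: zz
Z/III-2 un ·: Zz
Z/IV-1 aff III-2×III-1: zz
⇒ Z over [I-1,I-2,II-1,II-2,II-3,II-4,III-1,III-2,IV-1]: 1 consistent

I-1 ∈ {Uu WW zz, Uu Ww zz}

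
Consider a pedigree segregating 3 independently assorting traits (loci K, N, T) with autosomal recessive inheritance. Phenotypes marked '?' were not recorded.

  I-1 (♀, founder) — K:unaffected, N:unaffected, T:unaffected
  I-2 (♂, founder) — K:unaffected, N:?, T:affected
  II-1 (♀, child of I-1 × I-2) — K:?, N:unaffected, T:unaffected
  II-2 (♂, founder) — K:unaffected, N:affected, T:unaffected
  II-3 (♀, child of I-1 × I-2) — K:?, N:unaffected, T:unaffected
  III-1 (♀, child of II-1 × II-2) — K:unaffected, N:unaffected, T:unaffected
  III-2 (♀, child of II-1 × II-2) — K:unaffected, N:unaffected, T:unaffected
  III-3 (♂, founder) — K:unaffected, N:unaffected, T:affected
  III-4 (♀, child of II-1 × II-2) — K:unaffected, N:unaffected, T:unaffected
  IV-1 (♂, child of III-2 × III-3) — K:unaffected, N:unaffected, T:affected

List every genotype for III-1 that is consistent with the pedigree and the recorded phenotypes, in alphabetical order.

III-1 ∈ {KK Nn TT, KK Nn Tt, Kk Nn TT, Kk Nn Tt}

K/I-1 un ·: KK|Kk
K/I-2 un ·: KK|Kk
K/II-1 ? I-1×I-2: KK|Kk|kk
K/II-2 un ·: KK|Kk
K/II-3 ? I-1×I-2: KK|Kk|kk
K/III-1 un II-1×II-2: KK|Kk
K/III-2 un II-1×II-2: KK|Kk
K/III-3 un ·: KK|Kk
K/III-4 un II-1×II-2: KK|Kk
K/IV-1 un III-2×III-3: KK|Kk
⇒ K over [I-1,I-2,II-1,II-2,II-3,III-1,III-2,III-3,III-4,IV-1]: 664 consistent
N/I-1 un ·: NN|Nn
N/I-2 ? ·: NN|Nn|nn
N/II-1 un I-1×I-2: NN|Nn
N/II-2 aff ·: nn
N/II-3 un I-1×I-2: NN|Nn
N/III-1 un II-1×II-2: Nn
N/III-2 un II-1×II-2: Nn
N/III-3 un ·: NN|Nn
N/III-4 un II-1×II-2: Nn
N/IV-1 un III-2×III-3: NN|Nn
⇒ N over [I-1,I-2,II-1,II-2,II-3,III-1,III-2,III-3,III-4,IV-1]: 60 consistent
T/I-1 un ·: TT|Tt
T/I-2 aff ·: tt
T/II-1 un I-1×I-2: Tt
T/II-2 un ·: TT|Tt
T/II-3 un I-1×I-2: Tt
T/III-1 un II-1×II-2: TT|Tt
T/III-2 un II-1×II-2: Tt
T/III-3 aff ·: tt
T/III-4 un II-1×II-2: TT|Tt
T/IV-1 aff III-2×III-3: tt
⇒ T over [I-1,I-2,II-1,II-2,II-3,III-1,III-2,III-3,III-4,IV-1]: 16 consistent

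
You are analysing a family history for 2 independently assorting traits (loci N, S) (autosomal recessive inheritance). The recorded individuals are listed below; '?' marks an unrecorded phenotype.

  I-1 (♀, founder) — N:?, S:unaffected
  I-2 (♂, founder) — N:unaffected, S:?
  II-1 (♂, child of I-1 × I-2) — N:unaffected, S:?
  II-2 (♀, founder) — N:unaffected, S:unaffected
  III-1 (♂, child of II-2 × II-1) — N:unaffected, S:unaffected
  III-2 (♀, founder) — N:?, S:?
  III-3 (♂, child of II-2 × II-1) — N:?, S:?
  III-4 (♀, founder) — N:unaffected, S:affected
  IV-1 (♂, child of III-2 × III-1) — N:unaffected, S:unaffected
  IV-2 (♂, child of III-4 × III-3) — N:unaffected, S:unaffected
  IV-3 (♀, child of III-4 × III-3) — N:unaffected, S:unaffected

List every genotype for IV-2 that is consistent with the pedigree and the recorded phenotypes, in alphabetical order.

IV-2 ∈ {NN Ss, Nn Ss}

N/I-1 ? ·: NN|Nn|nn
N/I-2 un ·: NN|Nn
N/II-1 un I-1×I-2: NN|Nn
N/II-2 un ·: NN|Nn
N/III-1 un II-2×II-1: NN|Nn
N/III-2 ? ·: NN|Nn|nn
N/III-3 ? II-2×II-1: NN|Nn|nn
N/III-4 un ·: NN|Nn
N/IV-1 un III-2×III-1: NN|Nn
N/IV-2 un III-4×III-3: NN|Nn
N/IV-3 un III-4×III-3: NN|Nn
⇒ N over [I-1,I-2,II-1,II-2,III-1,III-2,III-3,III-4,IV-1,IV-2,IV-3]: 1808 consistent
S/I-1 un ·: SS|Ss
S/I-2 ? ·: SS|Ss|ss
S/II-1 ? I-1×I-2: SS|Ss|ss
S/II-2 un ·: SS|Ss
S/III-1 un II-2×II-1: SS|Ss
S/III-2 ? ·: SS|Ss|ss
S/III-3 ? II-2×II-1: SS|Ss
S/III-4 aff ·: ss
S/IV-1 un III-2×III-1: SS|Ss
S/IV-2 un III-4×III-3: Ss
S/IV-3 un III-4×III-3: Ss
⇒ S over [I-1,I-2,II-1,II-2,III-1,III-2,III-3,III-4,IV-1,IV-2,IV-3]: 288 consistent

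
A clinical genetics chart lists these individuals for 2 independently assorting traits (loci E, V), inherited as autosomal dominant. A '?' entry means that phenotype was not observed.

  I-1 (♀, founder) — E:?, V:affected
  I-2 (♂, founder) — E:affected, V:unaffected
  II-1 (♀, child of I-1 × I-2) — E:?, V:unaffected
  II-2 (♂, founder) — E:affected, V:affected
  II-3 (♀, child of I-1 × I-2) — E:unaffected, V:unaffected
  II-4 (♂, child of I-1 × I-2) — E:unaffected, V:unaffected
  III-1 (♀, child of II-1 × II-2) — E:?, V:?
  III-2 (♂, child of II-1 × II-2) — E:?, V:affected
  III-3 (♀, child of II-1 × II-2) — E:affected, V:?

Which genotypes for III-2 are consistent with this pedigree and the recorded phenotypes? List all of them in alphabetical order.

III-2 ∈ {EE Vv, Ee Vv, ee Vv}

E/I-1 ? ·: ee|Ee
E/I-2 aff ·: Ee
E/II-1 ? I-1×I-2: ee|Ee|EE
E/II-2 aff ·: Ee|EE
E/II-3 un I-1×I-2: ee
E/II-4 un I-1×I-2: ee
E/III-1 ? II-1×II-2: ee|Ee|EE
E/III-2 ? II-1×II-2: ee|Ee|EE
E/III-3 aff II-1×II-2: Ee|EE
⇒ E over [I-1,I-2,II-1,II-2,II-3,II-4,III-1,III-2,III-3]: 71 consistent
V/I-1 aff ·: Vv
V/I-2 un ·: vv
V/II-1 un I-1×I-2: vv
V/II-2 aff ·: Vv|VV
V/II-3 un I-1×I-2: vv
V/II-4 un I-1×I-2: vv
V/III-1 ? II-1×II-2: vv|Vv
V/III-2 aff II-1×II-2: Vv
V/III-3 ? II-1×II-2: vv|Vv
⇒ V over [I-1,I-2,II-1,II-2,II-3,II-4,III-1,III-2,III-3]: 5 consistent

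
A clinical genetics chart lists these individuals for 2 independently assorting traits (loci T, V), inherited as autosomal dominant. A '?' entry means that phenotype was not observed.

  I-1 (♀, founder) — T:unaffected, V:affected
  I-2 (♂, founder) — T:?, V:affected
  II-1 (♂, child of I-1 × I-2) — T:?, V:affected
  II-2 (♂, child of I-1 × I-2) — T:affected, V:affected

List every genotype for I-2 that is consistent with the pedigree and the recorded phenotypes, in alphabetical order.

T/I-1 un ·: tt
T/I-2 ? ·: Tt|TT
T/II-1 ? I-1×I-2: tt|Tt
T/II-2 aff I-1×I-2: Tt
⇒ T over [I-1,I-2,II-1,II-2]: 3 consistent
V/I-1 aff ·: Vv|VV
V/I-2 aff ·: Vv|VV
V/II-1 aff I-1×I-2: Vv|VV
V/II-2 aff I-1×I-2: Vv|VV
⇒ V over [I-1,I-2,II-1,II-2]: 13 consistent

I-2 ∈ {TT VV, TT Vv, Tt VV, Tt Vv}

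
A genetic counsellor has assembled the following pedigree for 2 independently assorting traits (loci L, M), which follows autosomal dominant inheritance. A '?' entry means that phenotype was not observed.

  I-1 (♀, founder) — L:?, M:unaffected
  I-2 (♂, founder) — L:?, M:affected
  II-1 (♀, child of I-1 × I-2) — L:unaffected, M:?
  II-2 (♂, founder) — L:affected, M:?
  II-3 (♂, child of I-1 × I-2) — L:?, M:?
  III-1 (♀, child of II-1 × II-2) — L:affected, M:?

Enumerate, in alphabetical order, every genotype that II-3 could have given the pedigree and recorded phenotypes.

II-3 ∈ {LL Mm, LL mm, Ll Mm, Ll mm, ll Mm, ll mm}

L/I-1 ? ·: ll|Ll
L/I-2 ? ·: ll|Ll
L/II-1 un I-1×I-2: ll
L/II-2 aff ·: Ll|LL
L/II-3 ? I-1×I-2: ll|Ll|LL
L/III-1 aff II-1×II-2: Ll
⇒ L over [I-1,I-2,II-1,II-2,II-3,III-1]: 16 consistent
M/I-1 un ·: mm
M/I-2 aff ·: Mm|MM
M/II-1 ? I-1×I-2: mm|Mm
M/II-2 ? ·: mm|Mm|MM
M/II-3 ? I-1×I-2: mm|Mm
M/III-1 ? II-1×II-2: mm|Mm|MM
⇒ M over [I-1,I-2,II-1,II-2,II-3,III-1]: 29 consistent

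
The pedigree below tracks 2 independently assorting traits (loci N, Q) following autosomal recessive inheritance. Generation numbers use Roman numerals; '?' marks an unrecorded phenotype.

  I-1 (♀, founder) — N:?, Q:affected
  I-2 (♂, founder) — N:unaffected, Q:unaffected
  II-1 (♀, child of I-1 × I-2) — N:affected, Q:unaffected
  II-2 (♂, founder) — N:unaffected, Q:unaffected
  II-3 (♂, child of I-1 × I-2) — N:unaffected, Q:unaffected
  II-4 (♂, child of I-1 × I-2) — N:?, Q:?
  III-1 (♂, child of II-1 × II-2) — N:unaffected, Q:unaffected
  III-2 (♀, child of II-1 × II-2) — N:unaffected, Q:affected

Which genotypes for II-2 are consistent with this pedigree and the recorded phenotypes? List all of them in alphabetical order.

II-2 ∈ {NN Qq, Nn Qq}

N/I-1 ? ·: Nn|nn
N/I-2 un ·: Nn
N/II-1 aff I-1×I-2: nn
N/II-2 un ·: NN|Nn
N/II-3 un I-1×I-2: NN|Nn
N/II-4 ? I-1×I-2: NN|Nn|nn
N/III-1 un II-1×II-2: Nn
N/III-2 un II-1×II-2: Nn
⇒ N over [I-1,I-2,II-1,II-2,II-3,II-4,III-1,III-2]: 16 consistent
Q/I-1 aff ·: qq
Q/I-2 un ·: QQ|Qq
Q/II-1 un I-1×I-2: Qq
Q/II-2 un ·: Qq
Q/II-3 un I-1×I-2: Qq
Q/II-4 ? I-1×I-2: Qq|qq
Q/III-1 un II-1×II-2: QQ|Qq
Q/III-2 aff II-1×II-2: qq
⇒ Q over [I-1,I-2,II-1,II-2,II-3,II-4,III-1,III-2]: 6 consistent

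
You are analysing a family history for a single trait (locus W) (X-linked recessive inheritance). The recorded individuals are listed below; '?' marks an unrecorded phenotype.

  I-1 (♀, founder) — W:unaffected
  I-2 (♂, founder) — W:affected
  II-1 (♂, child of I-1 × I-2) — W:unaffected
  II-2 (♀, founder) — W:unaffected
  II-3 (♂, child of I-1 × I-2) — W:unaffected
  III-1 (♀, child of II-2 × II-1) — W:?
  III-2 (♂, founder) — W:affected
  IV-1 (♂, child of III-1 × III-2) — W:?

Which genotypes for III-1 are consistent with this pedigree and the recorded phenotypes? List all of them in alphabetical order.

III-1 ∈ {X^WX^W, X^WX^w}

W/I-1 un ·: X^WX^W|X^WX^w
W/I-2 aff ·: X^wY
W/II-1 un I-1×I-2: X^WY
W/II-2 un ·: X^WX^W|X^WX^w
W/II-3 un I-1×I-2: X^WY
W/III-1 ? II-2×II-1: X^WX^W|X^WX^w
W/III-2 aff ·: X^wY
W/IV-1 ? III-1×III-2: X^WY|X^wY
⇒ W over [I-1,I-2,II-1,II-2,II-3,III-1,III-2,IV-1]: 8 consistent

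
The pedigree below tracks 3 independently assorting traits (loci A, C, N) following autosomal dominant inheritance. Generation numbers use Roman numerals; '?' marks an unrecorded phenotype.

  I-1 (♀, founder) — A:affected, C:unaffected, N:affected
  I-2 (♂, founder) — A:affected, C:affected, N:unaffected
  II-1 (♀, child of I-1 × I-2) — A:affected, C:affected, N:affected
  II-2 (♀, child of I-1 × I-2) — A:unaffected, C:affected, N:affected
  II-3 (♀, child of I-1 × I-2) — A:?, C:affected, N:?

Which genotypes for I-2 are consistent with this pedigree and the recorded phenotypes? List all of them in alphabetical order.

A/I-1 aff ·: Aa
A/I-2 aff ·: Aa
A/II-1 aff I-1×I-2: Aa|AA
A/II-2 un I-1×I-2: aa
A/II-3 ? I-1×I-2: aa|Aa|AA
⇒ A over [I-1,I-2,II-1,II-2,II-3]: 6 consistent
C/I-1 un ·: cc
C/I-2 aff ·: Cc|CC
C/II-1 aff I-1×I-2: Cc
C/II-2 aff I-1×I-2: Cc
C/II-3 aff I-1×I-2: Cc
⇒ C over [I-1,I-2,II-1,II-2,II-3]: 2 consistent
N/I-1 aff ·: Nn|NN
N/I-2 un ·: nn
N/II-1 aff I-1×I-2: Nn
N/II-2 aff I-1×I-2: Nn
N/II-3 ? I-1×I-2: nn|Nn
⇒ N over [I-1,I-2,II-1,II-2,II-3]: 3 consistent

I-2 ∈ {Aa CC nn, Aa Cc nn}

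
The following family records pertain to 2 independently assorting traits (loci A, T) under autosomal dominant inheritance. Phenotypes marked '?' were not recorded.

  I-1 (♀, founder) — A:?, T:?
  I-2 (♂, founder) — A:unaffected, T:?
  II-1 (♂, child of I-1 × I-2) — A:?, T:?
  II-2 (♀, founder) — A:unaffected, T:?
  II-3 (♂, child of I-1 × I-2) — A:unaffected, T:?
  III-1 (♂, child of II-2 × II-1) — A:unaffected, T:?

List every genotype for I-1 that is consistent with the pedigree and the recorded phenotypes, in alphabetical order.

A/I-1 ? ·: aa|Aa
A/I-2 un ·: aa
A/II-1 ? I-1×I-2: aa|Aa
A/II-2 un ·: aa
A/II-3 un I-1×I-2: aa
A/III-1 un II-2×II-1: aa
⇒ A over [I-1,I-2,II-1,II-2,II-3,III-1]: 3 consistent
T/I-1 ? ·: tt|Tt|TT
T/I-2 ? ·: tt|Tt|TT
T/II-1 ? I-1×I-2: tt|Tt|TT
T/II-2 ? ·: tt|Tt|TT
T/II-3 ? I-1×I-2: tt|Tt|TT
T/III-1 ? II-2×II-1: tt|Tt|TT
⇒ T over [I-1,I-2,II-1,II-2,II-3,III-1]: 155 consistent

I-1 ∈ {Aa TT, Aa Tt, Aa tt, aa TT, aa Tt, aa tt}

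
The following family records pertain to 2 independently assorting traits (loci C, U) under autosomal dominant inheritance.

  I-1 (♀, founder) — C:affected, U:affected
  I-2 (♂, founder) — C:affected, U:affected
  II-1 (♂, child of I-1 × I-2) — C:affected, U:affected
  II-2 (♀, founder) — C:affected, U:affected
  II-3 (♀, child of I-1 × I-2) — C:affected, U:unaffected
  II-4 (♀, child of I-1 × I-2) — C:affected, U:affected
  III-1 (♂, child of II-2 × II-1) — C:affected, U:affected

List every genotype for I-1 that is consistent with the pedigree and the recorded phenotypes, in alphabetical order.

I-1 ∈ {CC Uu, Cc Uu}

C/I-1 aff ·: Cc|CC
C/I-2 aff ·: Cc|CC
C/II-1 aff I-1×I-2: Cc|CC
C/II-2 aff ·: Cc|CC
C/II-3 aff I-1×I-2: Cc|CC
C/II-4 aff I-1×I-2: Cc|CC
C/III-1 aff II-2×II-1: Cc|CC
⇒ C over [I-1,I-2,II-1,II-2,II-3,II-4,III-1]: 87 consistent
U/I-1 aff ·: Uu
U/I-2 aff ·: Uu
U/II-1 aff I-1×I-2: Uu|UU
U/II-2 aff ·: Uu|UU
U/II-3 un I-1×I-2: uu
U/II-4 aff I-1×I-2: Uu|UU
U/III-1 aff II-2×II-1: Uu|UU
⇒ U over [I-1,I-2,II-1,II-2,II-3,II-4,III-1]: 14 consistent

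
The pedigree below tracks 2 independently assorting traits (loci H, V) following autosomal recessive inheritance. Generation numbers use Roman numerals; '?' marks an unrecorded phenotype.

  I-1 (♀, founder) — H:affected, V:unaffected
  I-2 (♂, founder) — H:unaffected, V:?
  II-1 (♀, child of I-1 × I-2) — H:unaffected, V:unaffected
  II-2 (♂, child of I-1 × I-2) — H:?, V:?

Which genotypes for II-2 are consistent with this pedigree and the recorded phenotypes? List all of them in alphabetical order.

H/I-1 aff ·: hh
H/I-2 un ·: HH|Hh
H/II-1 un I-1×I-2: Hh
H/II-2 ? I-1×I-2: Hh|hh
⇒ H over [I-1,I-2,II-1,II-2]: 3 consistent
V/I-1 un ·: VV|Vv
V/I-2 ? ·: VV|Vv|vv
V/II-1 un I-1×I-2: VV|Vv
V/II-2 ? I-1×I-2: VV|Vv|vv
⇒ V over [I-1,I-2,II-1,II-2]: 18 consistent

II-2 ∈ {Hh VV, Hh Vv, Hh vv, hh VV, hh Vv, hh vv}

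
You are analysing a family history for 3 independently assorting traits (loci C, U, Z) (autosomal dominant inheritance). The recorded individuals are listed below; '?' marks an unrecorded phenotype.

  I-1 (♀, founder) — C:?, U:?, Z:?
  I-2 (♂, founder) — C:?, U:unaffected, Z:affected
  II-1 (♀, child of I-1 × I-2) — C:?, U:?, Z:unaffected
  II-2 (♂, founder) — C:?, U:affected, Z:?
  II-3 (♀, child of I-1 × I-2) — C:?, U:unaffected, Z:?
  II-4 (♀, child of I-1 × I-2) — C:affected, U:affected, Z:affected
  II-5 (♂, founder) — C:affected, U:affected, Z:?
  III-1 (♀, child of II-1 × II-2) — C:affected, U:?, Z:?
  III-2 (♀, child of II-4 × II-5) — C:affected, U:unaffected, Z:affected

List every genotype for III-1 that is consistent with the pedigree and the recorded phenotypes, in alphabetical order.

III-1 ∈ {CC UU Zz, CC UU zz, CC Uu Zz, CC Uu zz, CC uu Zz, CC uu zz, Cc UU Zz, Cc UU zz, Cc Uu Zz, Cc Uu zz, Cc uu Zz, Cc uu zz}

C/I-1 ? ·: cc|Cc|CC
C/I-2 ? ·: cc|Cc|CC
C/II-1 ? I-1×I-2: cc|Cc|CC
C/II-2 ? ·: cc|Cc|CC
C/II-3 ? I-1×I-2: cc|Cc|CC
C/II-4 aff I-1×I-2: Cc|CC
C/II-5 aff ·: Cc|CC
C/III-1 aff II-1×II-2: Cc|CC
C/III-2 aff II-4×II-5: Cc|CC
⇒ C over [I-1,I-2,II-1,II-2,II-3,II-4,II-5,III-1,III-2]: 647 consistent
U/I-1 ? ·: Uu
U/I-2 un ·: uu
U/II-1 ? I-1×I-2: uu|Uu
U/II-2 aff ·: Uu|UU
U/II-3 un I-1×I-2: uu
U/II-4 aff I-1×I-2: Uu
U/II-5 aff ·: Uu
U/III-1 ? II-1×II-2: uu|Uu|UU
U/III-2 un II-4×II-5: uu
⇒ U over [I-1,I-2,II-1,II-2,II-3,II-4,II-5,III-1,III-2]: 8 consistent
Z/I-1 ? ·: zz|Zz
Z/I-2 aff ·: Zz
Z/II-1 un I-1×I-2: zz
Z/II-2 ? ·: zz|Zz|ZZ
Z/II-3 ? I-1×I-2: zz|Zz|ZZ
Z/II-4 aff I-1×I-2: Zz|ZZ
Z/II-5 ? ·: zz|Zz|ZZ
Z/III-1 ? II-1×II-2: zz|Zz
Z/III-2 aff II-4×II-5: Zz|ZZ
⇒ Z over [I-1,I-2,II-1,II-2,II-3,II-4,II-5,III-1,III-2]: 148 consistent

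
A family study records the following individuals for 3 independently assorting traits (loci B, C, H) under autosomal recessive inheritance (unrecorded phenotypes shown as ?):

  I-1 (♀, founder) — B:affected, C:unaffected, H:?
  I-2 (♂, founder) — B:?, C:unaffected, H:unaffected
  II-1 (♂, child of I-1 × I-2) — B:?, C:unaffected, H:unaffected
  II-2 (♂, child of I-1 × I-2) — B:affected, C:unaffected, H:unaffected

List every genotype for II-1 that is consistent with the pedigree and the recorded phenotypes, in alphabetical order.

B/I-1 aff ·: bb
B/I-2 ? ·: Bb|bb
B/II-1 ? I-1×I-2: Bb|bb
B/II-2 aff I-1×I-2: bb
⇒ B over [I-1,I-2,II-1,II-2]: 3 consistent
C/I-1 un ·: CC|Cc
C/I-2 un ·: CC|Cc
C/II-1 un I-1×I-2: CC|Cc
C/II-2 un I-1×I-2: CC|Cc
⇒ C over [I-1,I-2,II-1,II-2]: 13 consistent
H/I-1 ? ·: HH|Hh|hh
H/I-2 un ·: HH|Hh
H/II-1 un I-1×I-2: HH|Hh
H/II-2 un I-1×I-2: HH|Hh
⇒ H over [I-1,I-2,II-1,II-2]: 15 consistent

II-1 ∈ {Bb CC HH, Bb CC Hh, Bb Cc HH, Bb Cc Hh, bb CC HH, bb CC Hh, bb Cc HH, bb Cc Hh}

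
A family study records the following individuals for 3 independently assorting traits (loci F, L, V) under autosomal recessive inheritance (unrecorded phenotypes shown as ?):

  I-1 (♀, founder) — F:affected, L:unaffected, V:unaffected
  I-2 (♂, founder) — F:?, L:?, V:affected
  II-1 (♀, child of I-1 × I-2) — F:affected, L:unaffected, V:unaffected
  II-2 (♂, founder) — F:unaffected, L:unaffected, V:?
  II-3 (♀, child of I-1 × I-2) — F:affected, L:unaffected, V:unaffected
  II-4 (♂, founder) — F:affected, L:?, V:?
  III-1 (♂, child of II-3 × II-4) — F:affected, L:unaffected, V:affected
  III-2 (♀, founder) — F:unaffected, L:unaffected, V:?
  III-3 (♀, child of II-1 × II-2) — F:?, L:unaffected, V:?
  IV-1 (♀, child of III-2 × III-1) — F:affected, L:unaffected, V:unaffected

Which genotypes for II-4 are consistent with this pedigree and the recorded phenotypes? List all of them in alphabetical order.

F/I-1 aff ·: ff
F/I-2 ? ·: Ff|ff
F/II-1 aff I-1×I-2: ff
F/II-2 un ·: FF|Ff
F/II-3 aff I-1×I-2: ff
F/II-4 aff ·: ff
F/III-1 aff II-3×II-4: ff
F/III-2 un ·: Ff
F/III-3 ? II-1×II-2: Ff|ff
F/IV-1 aff III-2×III-1: ff
⇒ F over [I-1,I-2,II-1,II-2,II-3,II-4,III-1,III-2,III-3,IV-1]: 6 consistent
L/I-1 un ·: LL|Ll
L/I-2 ? ·: LL|Ll|ll
L/II-1 un I-1×I-2: LL|Ll
L/II-2 un ·: LL|Ll
L/II-3 un I-1×I-2: LL|Ll
L/II-4 ? ·: LL|Ll|ll
L/III-1 un II-3×II-4: LL|Ll
L/III-2 un ·: LL|Ll
L/III-3 un II-1×II-2: LL|Ll
L/IV-1 un III-2×III-1: LL|Ll
⇒ L over [I-1,I-2,II-1,II-2,II-3,II-4,III-1,III-2,III-3,IV-1]: 858 consistent
V/I-1 un ·: VV|Vv
V/I-2 aff ·: vv
V/II-1 un I-1×I-2: Vv
V/II-2 ? ·: VV|Vv|vv
V/II-3 un I-1×I-2: Vv
V/II-4 ? ·: Vv|vv
V/III-1 aff II-3×II-4: vv
V/III-2 ? ·: VV|Vv
V/III-3 ? II-1×II-2: VV|Vv|vv
V/IV-1 un III-2×III-1: Vv
⇒ V over [I-1,I-2,II-1,II-2,II-3,II-4,III-1,III-2,III-3,IV-1]: 56 consistent

II-4 ∈ {ff LL Vv, ff LL vv, ff Ll Vv, ff Ll vv, ff ll Vv, ff ll vv}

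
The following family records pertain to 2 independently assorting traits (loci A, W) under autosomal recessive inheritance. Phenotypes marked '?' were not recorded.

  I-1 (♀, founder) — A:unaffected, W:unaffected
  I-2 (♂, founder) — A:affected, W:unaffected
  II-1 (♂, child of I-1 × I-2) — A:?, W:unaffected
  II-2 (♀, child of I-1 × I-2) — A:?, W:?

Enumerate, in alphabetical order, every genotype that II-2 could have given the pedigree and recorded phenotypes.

II-2 ∈ {Aa WW, Aa Ww, Aa ww, aa WW, aa Ww, aa ww}

A/I-1 un ·: AA|Aa
A/I-2 aff ·: aa
A/II-1 ? I-1×I-2: Aa|aa
A/II-2 ? I-1×I-2: Aa|aa
⇒ A over [I-1,I-2,II-1,II-2]: 5 consistent
W/I-1 un ·: WW|Ww
W/I-2 un ·: WW|Ww
W/II-1 un I-1×I-2: WW|Ww
W/II-2 ? I-1×I-2: WW|Ww|ww
⇒ W over [I-1,I-2,II-1,II-2]: 15 consistent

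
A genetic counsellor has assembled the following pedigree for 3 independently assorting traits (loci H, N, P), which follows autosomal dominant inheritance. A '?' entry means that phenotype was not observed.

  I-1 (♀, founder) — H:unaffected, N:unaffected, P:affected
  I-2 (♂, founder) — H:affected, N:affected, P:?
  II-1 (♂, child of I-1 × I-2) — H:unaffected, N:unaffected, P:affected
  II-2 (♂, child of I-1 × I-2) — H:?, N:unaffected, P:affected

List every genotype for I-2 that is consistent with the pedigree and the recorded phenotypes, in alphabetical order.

H/I-1 un ·: hh
H/I-2 aff ·: Hh
H/II-1 un I-1×I-2: hh
H/II-2 ? I-1×I-2: hh|Hh
⇒ H over [I-1,I-2,II-1,II-2]: 2 consistent
N/I-1 un ·: nn
N/I-2 aff ·: Nn
N/II-1 un I-1×I-2: nn
N/II-2 un I-1×I-2: nn
⇒ N over [I-1,I-2,II-1,II-2]: 1 consistent
P/I-1 aff ·: Pp|PP
P/I-2 ? ·: pp|Pp|PP
P/II-1 aff I-1×I-2: Pp|PP
P/II-2 aff I-1×I-2: Pp|PP
⇒ P over [I-1,I-2,II-1,II-2]: 15 consistent

I-2 ∈ {Hh Nn PP, Hh Nn Pp, Hh Nn pp}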